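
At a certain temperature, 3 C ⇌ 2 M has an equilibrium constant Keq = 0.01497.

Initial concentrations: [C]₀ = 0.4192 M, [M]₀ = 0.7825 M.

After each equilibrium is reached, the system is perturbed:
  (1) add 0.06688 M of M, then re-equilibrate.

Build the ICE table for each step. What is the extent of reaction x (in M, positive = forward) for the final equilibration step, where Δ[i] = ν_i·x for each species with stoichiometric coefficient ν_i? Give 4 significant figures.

Q₀ = 8.312 vs Keq = 0.01497 ⇒ Q>K, reverse
Step 1:
                    C           M
  Initial      0.4192      0.7825
  Change       0.8967     -0.5978
  Equil         1.316      0.1847
  solve Keq expr → x = -0.2989; check Q = 0.01497
Then add 0.06688 M of M.
Step 2:
                    C           M
  Initial       1.316      0.2516
  Change      0.07598    -0.05065
  Equil         1.392      0.2009
  solve Keq expr → x = -0.02533; check Q = 0.01497

x = -0.02533 M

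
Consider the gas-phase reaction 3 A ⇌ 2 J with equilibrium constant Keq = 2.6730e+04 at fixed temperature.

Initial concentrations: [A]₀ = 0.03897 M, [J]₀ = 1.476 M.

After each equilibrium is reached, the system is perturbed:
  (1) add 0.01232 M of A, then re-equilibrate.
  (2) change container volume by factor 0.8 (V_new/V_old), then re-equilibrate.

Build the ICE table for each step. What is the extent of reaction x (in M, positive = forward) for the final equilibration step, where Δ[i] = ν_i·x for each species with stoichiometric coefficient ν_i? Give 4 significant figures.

Q₀ = 3.6811e+04 vs Keq = 2.6730e+04 ⇒ Q>K, reverse
Step 1:
                   A          J
  I          0.03897      1.476
  C          0.00433  -0.002887
  E           0.0433      1.473
  solve Keq expr → x = -0.001443; check Q = 2.6730e+04
Then add 0.01232 M of A.
Step 2:
                   A          J
  I          0.05562      1.473
  C         -0.01216   0.008108
  E          0.04346      1.481
  solve Keq expr → x = 0.004054; check Q = 2.6730e+04
Then change container volume by factor 0.8 (V_new/V_old).
Step 3:
                   A          J
  I          0.05432      1.852
  C        -0.003847   0.002565
  E          0.05048      1.854
  solve Keq expr → x = 0.001282; check Q = 2.6730e+04

x = 0.001282 M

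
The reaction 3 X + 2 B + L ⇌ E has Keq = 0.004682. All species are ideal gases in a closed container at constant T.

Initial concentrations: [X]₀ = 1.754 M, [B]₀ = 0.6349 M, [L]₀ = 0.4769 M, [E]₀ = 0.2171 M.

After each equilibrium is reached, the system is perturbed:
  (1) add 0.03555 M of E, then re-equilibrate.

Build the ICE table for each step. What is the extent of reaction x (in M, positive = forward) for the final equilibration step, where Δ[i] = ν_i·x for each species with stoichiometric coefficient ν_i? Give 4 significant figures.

x = -0.02566 M

Q₀ = 0.2093 vs Keq = 0.004682 ⇒ Q>K, reverse
Step 1:
                    X           B           L           E
  init          1.754      0.6349      0.4769      0.2171
  Δ            0.5408      0.3605      0.1803     -0.1803
  eq            2.295      0.9954      0.6572     0.03684
  solve Keq expr → x = -0.1803; check Q = 0.004682
Then add 0.03555 M of E.
Step 2:
                    X           B           L           E
  init          2.295      0.9954      0.6572     0.07239
  Δ           0.07698     0.05132     0.02566    -0.02566
  eq            2.372       1.047      0.6828     0.04673
  solve Keq expr → x = -0.02566; check Q = 0.004682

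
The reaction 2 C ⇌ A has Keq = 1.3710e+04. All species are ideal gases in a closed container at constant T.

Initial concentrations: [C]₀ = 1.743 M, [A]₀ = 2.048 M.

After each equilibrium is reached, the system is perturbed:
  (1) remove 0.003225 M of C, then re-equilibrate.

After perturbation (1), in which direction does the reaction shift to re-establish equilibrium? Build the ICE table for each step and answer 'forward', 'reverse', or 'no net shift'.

Direction: reverse

Q₀ = 0.6741 vs Keq = 1.3710e+04 ⇒ Q<K, forward
Step 1:
                    C           A
  init          1.743       2.048
  Δ            -1.728      0.8642
  eq          0.01457       2.912
  solve Keq expr → x = 0.8642; check Q = 1.3710e+04
Then remove 0.003225 M of C.
Step 2:
                    C           A
  init        0.01135       2.912
  Δ          0.003221    -0.00161
  eq          0.01457       2.911
  solve Keq expr → x = -0.00161; check Q = 1.3710e+04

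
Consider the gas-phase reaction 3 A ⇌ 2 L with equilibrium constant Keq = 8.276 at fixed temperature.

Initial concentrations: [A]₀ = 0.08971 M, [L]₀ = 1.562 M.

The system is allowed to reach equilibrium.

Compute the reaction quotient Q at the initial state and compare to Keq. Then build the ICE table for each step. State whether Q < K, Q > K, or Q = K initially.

Q₀ = 3379 vs Keq = 8.276 ⇒ Q>K, reverse
Step 1:
                  A         L
  init      0.08971     1.562
  Δ          0.4813   -0.3208
  eq          0.571     1.241
  solve Keq expr → x = -0.1604; check Q = 8.276

Q₀ = 3379; Q > K (proceeds reverse)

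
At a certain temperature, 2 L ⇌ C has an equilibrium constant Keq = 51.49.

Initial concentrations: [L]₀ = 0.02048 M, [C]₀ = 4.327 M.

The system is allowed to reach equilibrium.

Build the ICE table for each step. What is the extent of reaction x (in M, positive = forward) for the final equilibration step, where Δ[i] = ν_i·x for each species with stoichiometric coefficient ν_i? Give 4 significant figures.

x = -0.1325 M

Q₀ = 1.0316e+04 vs Keq = 51.49 ⇒ Q>K, reverse
Step 1:
                    L           C
  I           0.02048       4.327
  C            0.2649     -0.1325
  E            0.2854       4.195
  solve Keq expr → x = -0.1325; check Q = 51.49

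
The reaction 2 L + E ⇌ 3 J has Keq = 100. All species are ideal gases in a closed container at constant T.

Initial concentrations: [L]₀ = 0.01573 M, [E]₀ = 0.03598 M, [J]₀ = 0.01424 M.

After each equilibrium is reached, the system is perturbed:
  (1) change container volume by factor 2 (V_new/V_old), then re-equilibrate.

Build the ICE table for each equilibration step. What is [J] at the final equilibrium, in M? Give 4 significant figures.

[J]_eq = 0.01635 M

Q₀ = 0.3243 vs Keq = 100 ⇒ Q<K, forward
Step 1:
                   L          E          J
  init       0.01573    0.03598    0.01424
  Δ         -0.01231  -0.006153    0.01846
  eq        0.003424    0.02983     0.0327
  solve Keq expr → x = 0.006153; check Q = 100
Then change container volume by factor 2 (V_new/V_old).
Step 2:
                   L          E          J
  init      0.001712    0.01491    0.01635
  Δ                0          0          0
  eq        0.001712    0.01491    0.01635
  solve Keq expr → x = 0; check Q = 100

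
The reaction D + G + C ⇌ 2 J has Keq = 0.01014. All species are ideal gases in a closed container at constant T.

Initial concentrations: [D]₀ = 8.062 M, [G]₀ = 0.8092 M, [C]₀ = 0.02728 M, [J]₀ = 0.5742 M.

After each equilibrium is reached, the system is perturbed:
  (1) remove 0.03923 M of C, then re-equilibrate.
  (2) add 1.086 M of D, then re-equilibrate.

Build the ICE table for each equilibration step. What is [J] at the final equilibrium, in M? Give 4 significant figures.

Q₀ = 1.853 vs Keq = 0.01014 ⇒ Q>K, reverse
Step 1:
                    D           G           C           J
  I             8.062      0.8092     0.02728      0.5742
  C             0.215       0.215       0.215     -0.4299
  E             8.277       1.024      0.2422      0.1443
  solve Keq expr → x = -0.215; check Q = 0.01014
Then remove 0.03923 M of C.
Step 2:
                    D           G           C           J
  I             8.277       1.024       0.203      0.1443
  C          0.005091    0.005091    0.005091    -0.01018
  E             8.282       1.029      0.2081      0.1341
  solve Keq expr → x = -0.005091; check Q = 0.01014
Then add 1.086 M of D.
Step 3:
                    D           G           C           J
  I             9.368       1.029      0.2081      0.1341
  C         -0.003521   -0.003521   -0.003521    0.007042
  E             9.365       1.026      0.2046      0.1412
  solve Keq expr → x = 0.003521; check Q = 0.01014

[J]_eq = 0.1412 M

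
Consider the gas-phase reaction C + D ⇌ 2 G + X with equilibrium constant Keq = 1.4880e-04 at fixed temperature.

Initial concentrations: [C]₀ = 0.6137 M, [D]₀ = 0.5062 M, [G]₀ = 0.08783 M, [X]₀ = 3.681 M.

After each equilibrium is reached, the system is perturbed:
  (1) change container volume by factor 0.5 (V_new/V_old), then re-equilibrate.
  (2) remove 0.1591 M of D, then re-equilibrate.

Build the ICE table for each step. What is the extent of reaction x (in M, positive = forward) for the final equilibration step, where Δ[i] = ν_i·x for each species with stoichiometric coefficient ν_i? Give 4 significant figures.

Q₀ = 0.09141 vs Keq = 1.4880e-04 ⇒ Q>K, reverse
Step 1:
                    C           D           G           X
  I            0.6137      0.5062     0.08783       3.681
  C             0.042       0.042      -0.084      -0.042
  E            0.6557      0.5482    0.003834       3.639
  solve Keq expr → x = -0.042; check Q = 1.4880e-04
Then change container volume by factor 0.5 (V_new/V_old).
Step 2:
                    C           D           G           X
  I             1.311       1.096    0.007668       7.278
  C           0.00112     0.00112    -0.00224    -0.00112
  E             1.313       1.098    0.005427       7.277
  solve Keq expr → x = -0.00112; check Q = 1.4880e-04
Then remove 0.1591 M of D.
Step 3:
                    C           D           G           X
  I             1.313      0.9384    0.005427       7.277
  C        2.0389e-04  2.0389e-04 -4.0777e-04 -2.0389e-04
  E             1.313      0.9386     0.00502       7.277
  solve Keq expr → x = -2.0389e-04; check Q = 1.4880e-04

x = -2.0389e-04 M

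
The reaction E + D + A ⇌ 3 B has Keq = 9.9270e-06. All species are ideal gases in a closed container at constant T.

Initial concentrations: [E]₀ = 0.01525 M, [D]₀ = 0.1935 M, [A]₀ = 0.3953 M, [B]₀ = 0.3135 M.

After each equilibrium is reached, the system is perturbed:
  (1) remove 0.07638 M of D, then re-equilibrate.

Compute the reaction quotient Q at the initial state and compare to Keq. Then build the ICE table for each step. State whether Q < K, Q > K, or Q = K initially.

Q₀ = 26.41; Q > K (proceeds reverse)

Q₀ = 26.41 vs Keq = 9.9270e-06 ⇒ Q>K, reverse
Step 1:
                  E         D         A         B
  init      0.01525    0.1935    0.3953    0.3135
  Δ          0.1026    0.1026    0.1026   -0.3079
  eq         0.1179    0.2961    0.4979  0.005568
  solve Keq expr → x = -0.1026; check Q = 9.9270e-06
Then remove 0.07638 M of D.
Step 2:
                  E         D         A         B
  init       0.1179    0.2198    0.4979  0.005568
  Δ       1.7418e-04 1.7418e-04 1.7418e-04 -5.2255e-04
  eq         0.1181    0.2199    0.4981  0.005045
  solve Keq expr → x = -1.7418e-04; check Q = 9.9270e-06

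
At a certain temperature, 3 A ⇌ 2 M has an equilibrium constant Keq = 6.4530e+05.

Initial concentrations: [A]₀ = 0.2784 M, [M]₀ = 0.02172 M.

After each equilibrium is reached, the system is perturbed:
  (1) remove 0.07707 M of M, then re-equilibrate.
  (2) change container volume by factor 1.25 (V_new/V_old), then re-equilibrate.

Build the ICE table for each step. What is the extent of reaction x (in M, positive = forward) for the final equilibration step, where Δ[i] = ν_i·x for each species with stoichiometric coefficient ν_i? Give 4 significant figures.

x = -5.9952e-05 M

Q₀ = 0.02186 vs Keq = 6.4530e+05 ⇒ Q<K, forward
Step 1:
                  A         M
  init       0.2784   0.02172
  Δ         -0.2744    0.1829
  eq       0.004019    0.2046
  solve Keq expr → x = 0.09146; check Q = 6.4530e+05
Then remove 0.07707 M of M.
Step 2:
                  A         M
  init     0.004019    0.1276
  Δ       -0.001075 7.1671e-04
  eq       0.002944    0.1283
  solve Keq expr → x = 3.5835e-04; check Q = 6.4530e+05
Then change container volume by factor 1.25 (V_new/V_old).
Step 3:
                  A         M
  init     0.002355    0.1026
  Δ       1.7986e-04 -1.1990e-04
  eq       0.002535    0.1025
  solve Keq expr → x = -5.9952e-05; check Q = 6.4530e+05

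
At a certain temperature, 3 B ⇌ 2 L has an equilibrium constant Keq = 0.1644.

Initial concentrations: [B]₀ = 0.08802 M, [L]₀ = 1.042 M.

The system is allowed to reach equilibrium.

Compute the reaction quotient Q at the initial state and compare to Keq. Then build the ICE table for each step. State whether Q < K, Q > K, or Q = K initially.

Q₀ = 1592 vs Keq = 0.1644 ⇒ Q>K, reverse
Step 1:
                    B           L
  init        0.08802       1.042
  Δ            0.9343     -0.6229
  eq            1.022      0.4191
  solve Keq expr → x = -0.3114; check Q = 0.1644

Q₀ = 1592; Q > K (proceeds reverse)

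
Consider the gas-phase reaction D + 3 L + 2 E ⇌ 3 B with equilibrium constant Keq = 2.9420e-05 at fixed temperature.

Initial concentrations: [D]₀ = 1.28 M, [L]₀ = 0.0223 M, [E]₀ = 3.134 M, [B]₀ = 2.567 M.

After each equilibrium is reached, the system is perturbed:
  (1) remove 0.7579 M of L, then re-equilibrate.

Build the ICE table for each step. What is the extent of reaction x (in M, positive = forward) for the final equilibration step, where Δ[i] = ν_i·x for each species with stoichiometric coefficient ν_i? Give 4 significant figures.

x = -0.02437 M

Q₀ = 1.2133e+05 vs Keq = 2.9420e-05 ⇒ Q>K, reverse
Step 1:
                    D           L           E           B
  I              1.28      0.0223       3.134       2.567
  C            0.7704       2.311       1.541      -2.311
  E              2.05       2.333       4.675      0.2559
  solve Keq expr → x = -0.7704; check Q = 2.9420e-05
Then remove 0.7579 M of L.
Step 2:
                    D           L           E           B
  I              2.05       1.576       4.675      0.2559
  C           0.02437     0.07311     0.04874    -0.07311
  E             2.075       1.649       4.724      0.1827
  solve Keq expr → x = -0.02437; check Q = 2.9420e-05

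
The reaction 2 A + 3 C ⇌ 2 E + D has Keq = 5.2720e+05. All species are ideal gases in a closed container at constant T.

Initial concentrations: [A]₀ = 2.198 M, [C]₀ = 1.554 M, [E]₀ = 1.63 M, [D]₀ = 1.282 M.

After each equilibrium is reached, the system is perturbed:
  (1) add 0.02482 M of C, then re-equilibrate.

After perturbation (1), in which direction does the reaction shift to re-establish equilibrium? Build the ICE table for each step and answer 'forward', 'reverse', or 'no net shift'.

Direction: forward

Q₀ = 0.1879 vs Keq = 5.2720e+05 ⇒ Q<K, forward
Step 1:
                    A           C           E           D
  I             2.198       1.554        1.63       1.282
  C            -1.019      -1.528       1.019      0.5094
  E             1.179     0.02579       2.649       1.791
  solve Keq expr → x = 0.5094; check Q = 5.2720e+05
Then add 0.02482 M of C.
Step 2:
                    A           C           E           D
  I             1.179     0.05061       2.649       1.791
  C          -0.01629    -0.02443     0.01629    0.008145
  E             1.163     0.02617       2.665         1.8
  solve Keq expr → x = 0.008145; check Q = 5.2720e+05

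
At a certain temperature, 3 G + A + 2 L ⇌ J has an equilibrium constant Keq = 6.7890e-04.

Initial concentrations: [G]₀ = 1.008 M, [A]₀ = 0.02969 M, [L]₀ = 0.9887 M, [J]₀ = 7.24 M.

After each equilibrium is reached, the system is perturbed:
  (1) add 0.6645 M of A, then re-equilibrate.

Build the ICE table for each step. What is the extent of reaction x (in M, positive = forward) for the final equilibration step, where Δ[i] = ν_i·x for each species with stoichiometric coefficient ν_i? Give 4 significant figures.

x = 0.1063 M

Q₀ = 243.6 vs Keq = 6.7890e-04 ⇒ Q>K, reverse
Step 1:
                   G          A          L          J
  init         1.008    0.02969     0.9887       7.24
  Δ            5.169      1.723      3.446     -1.723
  eq           6.177      1.753      4.435      5.517
  solve Keq expr → x = -1.723; check Q = 6.7890e-04
Then add 0.6645 M of A.
Step 2:
                   G          A          L          J
  init         6.177      2.417      4.435      5.517
  Δ           -0.319    -0.1063    -0.2127     0.1063
  eq           5.858      2.311      4.222      5.623
  solve Keq expr → x = 0.1063; check Q = 6.7890e-04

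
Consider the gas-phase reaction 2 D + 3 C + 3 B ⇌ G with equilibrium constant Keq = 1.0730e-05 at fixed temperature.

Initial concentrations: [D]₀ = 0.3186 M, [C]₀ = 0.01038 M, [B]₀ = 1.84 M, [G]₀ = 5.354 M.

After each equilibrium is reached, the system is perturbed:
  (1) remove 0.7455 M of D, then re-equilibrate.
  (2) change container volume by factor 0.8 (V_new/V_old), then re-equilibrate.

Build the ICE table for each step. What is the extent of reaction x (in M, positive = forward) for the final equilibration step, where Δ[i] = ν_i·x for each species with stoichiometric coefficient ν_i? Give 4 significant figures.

Q₀ = 7.5708e+06 vs Keq = 1.0730e-05 ⇒ Q>K, reverse
Step 1:
                  D         C         B         G
  Initial    0.3186   0.01038      1.84     5.354
  Change      3.139     4.708     4.708    -1.569
  Equil       3.458     4.719     6.548     3.785
  solve Keq expr → x = -1.569; check Q = 1.0730e-05
Then remove 0.7455 M of D.
Step 2:
                  D         C         B         G
  Initial     2.712     4.719     6.548     3.785
  Change     0.1989    0.2983    0.2983  -0.09944
  Equil       2.911     5.017     6.847     3.685
  solve Keq expr → x = -0.09944; check Q = 1.0730e-05
Then change container volume by factor 0.8 (V_new/V_old).
Step 3:
                  D         C         B         G
  Initial     3.639     6.271     8.558     4.606
  Change    -0.7527    -1.129    -1.129    0.3764
  Equil       2.886     5.142     7.429     4.983
  solve Keq expr → x = 0.3764; check Q = 1.0730e-05

x = 0.3764 M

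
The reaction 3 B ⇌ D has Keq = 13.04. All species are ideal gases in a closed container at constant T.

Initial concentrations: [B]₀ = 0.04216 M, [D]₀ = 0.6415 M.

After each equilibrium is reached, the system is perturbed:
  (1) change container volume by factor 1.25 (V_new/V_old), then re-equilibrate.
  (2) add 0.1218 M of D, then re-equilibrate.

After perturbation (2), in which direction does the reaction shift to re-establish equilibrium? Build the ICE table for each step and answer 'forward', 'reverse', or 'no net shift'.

Q₀ = 8560 vs Keq = 13.04 ⇒ Q>K, reverse
Step 1:
                    B           D
  I           0.04216      0.6415
  C            0.3039     -0.1013
  E             0.346      0.5402
  solve Keq expr → x = -0.1013; check Q = 13.04
Then change container volume by factor 1.25 (V_new/V_old).
Step 2:
                    B           D
  I            0.2768      0.4322
  C           0.04098    -0.01366
  E            0.3178      0.4185
  solve Keq expr → x = -0.01366; check Q = 13.04
Then add 0.1218 M of D.
Step 3:
                    B           D
  I            0.3178      0.5403
  C           0.02636   -0.008786
  E            0.3442      0.5315
  solve Keq expr → x = -0.008786; check Q = 13.04

Direction: reverse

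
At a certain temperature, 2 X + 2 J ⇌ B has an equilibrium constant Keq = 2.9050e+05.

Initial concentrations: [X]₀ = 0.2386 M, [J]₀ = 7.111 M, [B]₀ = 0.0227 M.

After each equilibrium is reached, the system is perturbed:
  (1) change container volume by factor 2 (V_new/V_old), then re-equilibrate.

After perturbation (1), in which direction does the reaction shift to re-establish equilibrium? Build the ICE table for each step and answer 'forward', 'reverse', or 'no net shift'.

Direction: reverse

Q₀ = 0.007885 vs Keq = 2.9050e+05 ⇒ Q<K, forward
Step 1:
                    X           J           B
  Initial      0.2386       7.111      0.0227
  Change      -0.2385     -0.2385      0.1192
  Equil    1.0171e-04       6.873      0.1419
  solve Keq expr → x = 0.1192; check Q = 2.9050e+05
Then change container volume by factor 2 (V_new/V_old).
Step 2:
                    X           J           B
  Initial  5.0857e-05       3.436     0.07097
  Change   9.2937e-05  9.2937e-05 -4.6468e-05
  Equil    1.4379e-04       3.436     0.07093
  solve Keq expr → x = -4.6468e-05; check Q = 2.9050e+05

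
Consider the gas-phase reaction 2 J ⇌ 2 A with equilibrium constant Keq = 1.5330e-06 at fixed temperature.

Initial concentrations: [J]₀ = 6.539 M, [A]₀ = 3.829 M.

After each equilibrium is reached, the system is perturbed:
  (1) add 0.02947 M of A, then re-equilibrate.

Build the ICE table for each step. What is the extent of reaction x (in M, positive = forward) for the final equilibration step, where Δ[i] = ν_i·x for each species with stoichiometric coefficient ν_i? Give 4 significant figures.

Q₀ = 0.3429 vs Keq = 1.5330e-06 ⇒ Q>K, reverse
Step 1:
                   J          A
  Initial      6.539      3.829
  Change       3.816     -3.816
  Equil        10.36    0.01282
  solve Keq expr → x = -1.908; check Q = 1.5330e-06
Then add 0.02947 M of A.
Step 2:
                   J          A
  Initial      10.36    0.04229
  Change     0.02943   -0.02943
  Equil        10.38    0.01286
  solve Keq expr → x = -0.01472; check Q = 1.5330e-06

x = -0.01472 M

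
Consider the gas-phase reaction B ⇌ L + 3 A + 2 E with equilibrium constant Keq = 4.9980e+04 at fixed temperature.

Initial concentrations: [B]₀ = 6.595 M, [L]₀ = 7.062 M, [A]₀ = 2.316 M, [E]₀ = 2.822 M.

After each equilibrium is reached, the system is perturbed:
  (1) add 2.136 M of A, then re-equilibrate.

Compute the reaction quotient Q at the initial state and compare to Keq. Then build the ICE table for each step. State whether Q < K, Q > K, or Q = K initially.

Q₀ = 105.9 vs Keq = 4.9980e+04 ⇒ Q<K, forward
Step 1:
                  B         L         A         E
  init        6.595     7.062     2.316     2.822
  Δ          -1.973     1.973     5.918     3.946
  eq          4.622     9.035     8.234     6.768
  solve Keq expr → x = 1.973; check Q = 4.9980e+04
Then add 2.136 M of A.
Step 2:
                  B         L         A         E
  init        4.622     9.035     10.37     6.768
  Δ           0.371    -0.371    -1.113   -0.7419
  eq          4.993     8.664     9.257     6.026
  solve Keq expr → x = -0.371; check Q = 4.9980e+04

Q₀ = 105.9; Q < K (proceeds forward)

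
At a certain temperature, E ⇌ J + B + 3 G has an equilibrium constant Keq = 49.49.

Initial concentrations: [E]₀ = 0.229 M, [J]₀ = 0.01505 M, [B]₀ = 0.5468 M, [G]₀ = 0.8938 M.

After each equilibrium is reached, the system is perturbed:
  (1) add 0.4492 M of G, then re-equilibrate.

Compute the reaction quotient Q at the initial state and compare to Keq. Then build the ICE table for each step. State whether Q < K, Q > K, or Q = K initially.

Q₀ = 0.02566 vs Keq = 49.49 ⇒ Q<K, forward
Step 1:
                  E         J         B         G
  init        0.229   0.01505    0.5468    0.8938
  Δ          -0.216     0.216     0.216    0.6479
  eq        0.01305     0.231    0.7628     1.542
  solve Keq expr → x = 0.216; check Q = 49.49
Then add 0.4492 M of G.
Step 2:
                  E         J         B         G
  init      0.01305     0.231    0.7628     1.991
  Δ         0.01182  -0.01182  -0.01182  -0.03546
  eq        0.02487    0.2192    0.7509     1.955
  solve Keq expr → x = -0.01182; check Q = 49.49

Q₀ = 0.02566; Q < K (proceeds forward)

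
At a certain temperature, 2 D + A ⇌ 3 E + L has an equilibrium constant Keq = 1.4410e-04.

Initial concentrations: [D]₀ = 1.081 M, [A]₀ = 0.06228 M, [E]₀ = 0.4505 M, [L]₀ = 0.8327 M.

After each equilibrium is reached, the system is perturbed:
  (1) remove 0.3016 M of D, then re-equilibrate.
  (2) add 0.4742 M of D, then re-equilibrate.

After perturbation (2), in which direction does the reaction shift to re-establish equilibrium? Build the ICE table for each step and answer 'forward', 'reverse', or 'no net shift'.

Direction: forward

Q₀ = 1.046 vs Keq = 1.4410e-04 ⇒ Q>K, reverse
Step 1:
                  D         A         E         L
  Initial     1.081   0.06228    0.4505    0.8327
  Change     0.2722    0.1361   -0.4083   -0.1361
  Equil       1.353    0.1984    0.0422    0.6966
  solve Keq expr → x = -0.1361; check Q = 1.4410e-04
Then remove 0.3016 M of D.
Step 2:
                  D         A         E         L
  Initial     1.052    0.1984    0.0422    0.6966
  Change   0.004183  0.002091 -0.006274 -0.002091
  Equil       1.056    0.2005   0.03592    0.6945
  solve Keq expr → x = -0.002091; check Q = 1.4410e-04
Then add 0.4742 M of D.
Step 3:
                  D         A         E         L
  Initial      1.53    0.2005   0.03592    0.6945
  Change  -0.006423 -0.003212  0.009635  0.003212
  Equil       1.524    0.1973   0.04556    0.6977
  solve Keq expr → x = 0.003212; check Q = 1.4410e-04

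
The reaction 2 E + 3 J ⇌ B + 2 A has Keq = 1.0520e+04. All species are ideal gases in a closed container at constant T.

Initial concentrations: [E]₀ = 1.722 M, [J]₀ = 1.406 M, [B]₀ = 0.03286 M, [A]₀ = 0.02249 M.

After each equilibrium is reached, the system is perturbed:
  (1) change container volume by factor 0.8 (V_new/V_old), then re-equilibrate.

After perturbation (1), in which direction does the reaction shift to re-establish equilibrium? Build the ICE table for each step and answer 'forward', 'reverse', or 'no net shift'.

Direction: forward

Q₀ = 2.0166e-06 vs Keq = 1.0520e+04 ⇒ Q<K, forward
Step 1:
                    E           J           B           A
  init          1.722       1.406     0.03286     0.02249
  Δ            -0.911      -1.367      0.4555       0.911
  eq            0.811     0.03947      0.4884      0.9335
  solve Keq expr → x = 0.4555; check Q = 1.0520e+04
Then change container volume by factor 0.8 (V_new/V_old).
Step 2:
                    E           J           B           A
  init          1.014     0.04934      0.6105       1.167
  Δ         -0.004361   -0.006541     0.00218    0.004361
  eq            1.009      0.0428      0.6126       1.171
  solve Keq expr → x = 0.00218; check Q = 1.0520e+04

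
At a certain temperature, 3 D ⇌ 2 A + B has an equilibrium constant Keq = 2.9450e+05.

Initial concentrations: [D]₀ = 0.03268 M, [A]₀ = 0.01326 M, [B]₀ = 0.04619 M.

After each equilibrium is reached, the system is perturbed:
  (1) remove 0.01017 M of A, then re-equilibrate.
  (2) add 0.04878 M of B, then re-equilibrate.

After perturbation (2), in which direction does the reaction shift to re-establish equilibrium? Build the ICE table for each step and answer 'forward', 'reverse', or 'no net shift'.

Q₀ = 0.2327 vs Keq = 2.9450e+05 ⇒ Q<K, forward
Step 1:
                    D           A           B
  I           0.03268     0.01326     0.04619
  C          -0.03207     0.02138     0.01069
  E        6.1421e-04     0.03464     0.05688
  solve Keq expr → x = 0.01069; check Q = 2.9450e+05
Then remove 0.01017 M of A.
Step 2:
                    D           A           B
  I        6.1421e-04     0.02447     0.05688
  C       -1.2581e-04  8.3873e-05  4.1937e-05
  E        4.8840e-04     0.02455     0.05692
  solve Keq expr → x = 4.1937e-05; check Q = 2.9450e+05
Then add 0.04878 M of B.
Step 3:
                    D           A           B
  I        4.8840e-04     0.02455      0.1057
  C        1.1064e-04 -7.3761e-05 -3.6880e-05
  E        5.9904e-04     0.02448      0.1057
  solve Keq expr → x = -3.6880e-05; check Q = 2.9450e+05

Direction: reverse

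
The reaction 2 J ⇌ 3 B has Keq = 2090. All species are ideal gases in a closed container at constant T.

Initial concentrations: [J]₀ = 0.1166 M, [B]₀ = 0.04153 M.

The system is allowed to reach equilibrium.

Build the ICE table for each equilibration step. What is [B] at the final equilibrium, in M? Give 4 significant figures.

[B]_eq = 0.2132 M

Q₀ = 0.005269 vs Keq = 2090 ⇒ Q<K, forward
Step 1:
                   J          B
  Initial     0.1166    0.04153
  Change     -0.1144     0.1717
  Equil     0.002153     0.2132
  solve Keq expr → x = 0.05722; check Q = 2090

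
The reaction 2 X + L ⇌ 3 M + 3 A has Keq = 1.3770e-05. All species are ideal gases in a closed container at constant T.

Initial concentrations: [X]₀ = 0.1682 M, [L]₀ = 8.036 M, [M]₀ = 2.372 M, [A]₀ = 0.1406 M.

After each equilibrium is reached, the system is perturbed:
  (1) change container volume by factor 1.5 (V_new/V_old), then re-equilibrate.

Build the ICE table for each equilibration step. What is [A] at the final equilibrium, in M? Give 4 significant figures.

[A]_eq = 0.00858 M

Q₀ = 0.1632 vs Keq = 1.3770e-05 ⇒ Q>K, reverse
Step 1:
                    X           L           M           A
  init         0.1682       8.036       2.372      0.1406
  Δ           0.08796     0.04398     -0.1319     -0.1319
  eq           0.2562        8.08        2.24     0.00866
  solve Keq expr → x = -0.04398; check Q = 1.3770e-05
Then change container volume by factor 1.5 (V_new/V_old).
Step 2:
                    X           L           M           A
  init         0.1708       5.387       1.493    0.005773
  Δ         -0.001871 -9.3558e-04    0.002807    0.002807
  eq           0.1689       5.386       1.496     0.00858
  solve Keq expr → x = 9.3558e-04; check Q = 1.3770e-05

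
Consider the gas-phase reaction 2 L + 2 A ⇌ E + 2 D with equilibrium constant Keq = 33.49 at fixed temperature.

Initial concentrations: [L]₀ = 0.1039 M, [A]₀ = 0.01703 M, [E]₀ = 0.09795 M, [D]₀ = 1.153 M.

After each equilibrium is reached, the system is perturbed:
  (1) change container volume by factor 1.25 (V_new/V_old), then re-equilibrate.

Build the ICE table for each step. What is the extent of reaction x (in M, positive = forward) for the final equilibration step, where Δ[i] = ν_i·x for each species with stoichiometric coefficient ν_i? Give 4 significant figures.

Q₀ = 4.1591e+04 vs Keq = 33.49 ⇒ Q>K, reverse
Step 1:
                    L           A           E           D
  Initial      0.1039     0.01703     0.09795       1.153
  Change       0.1265      0.1265    -0.06323     -0.1265
  Equil        0.2304      0.1435     0.03472       1.027
  solve Keq expr → x = -0.06323; check Q = 33.49
Then change container volume by factor 1.25 (V_new/V_old).
Step 2:
                    L           A           E           D
  Initial      0.1843      0.1148     0.02778      0.8212
  Change     0.004551    0.004551   -0.002276   -0.004551
  Equil        0.1888      0.1193      0.0255      0.8167
  solve Keq expr → x = -0.002276; check Q = 33.49

x = -0.002276 M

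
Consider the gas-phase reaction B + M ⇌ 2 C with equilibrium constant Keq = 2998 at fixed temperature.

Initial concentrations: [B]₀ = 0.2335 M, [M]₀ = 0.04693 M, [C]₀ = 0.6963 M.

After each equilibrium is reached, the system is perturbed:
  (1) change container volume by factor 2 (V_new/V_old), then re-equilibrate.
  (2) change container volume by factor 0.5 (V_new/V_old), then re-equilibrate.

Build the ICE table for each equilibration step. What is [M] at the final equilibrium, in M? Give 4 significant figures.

Q₀ = 44.24 vs Keq = 2998 ⇒ Q<K, forward
Step 1:
                   B          M          C
  Initial     0.2335    0.04693     0.6963
  Change    -0.04583   -0.04583    0.09165
  Equil       0.1877   0.001103      0.788
  solve Keq expr → x = 0.04583; check Q = 2998
Then change container volume by factor 2 (V_new/V_old).
Step 2:
                   B          M          C
  Initial    0.09384 5.5174e-04      0.394
  Change           0          0          0
  Equil      0.09384 5.5174e-04      0.394
  solve Keq expr → x = 0; check Q = 2998
Then change container volume by factor 0.5 (V_new/V_old).
Step 3:
                   B          M          C
  Initial     0.1877   0.001103      0.788
  Change           0          0          0
  Equil       0.1877   0.001103      0.788
  solve Keq expr → x = 0; check Q = 2998

[M]_eq = 0.001103 M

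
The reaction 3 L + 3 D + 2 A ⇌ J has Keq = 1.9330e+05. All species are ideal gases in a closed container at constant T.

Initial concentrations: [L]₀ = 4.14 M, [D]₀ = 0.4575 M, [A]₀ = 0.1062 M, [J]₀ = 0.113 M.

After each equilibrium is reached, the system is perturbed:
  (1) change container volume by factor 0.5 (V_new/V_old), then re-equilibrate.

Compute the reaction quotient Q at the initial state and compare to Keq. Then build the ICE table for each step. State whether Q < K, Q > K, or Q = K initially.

Q₀ = 1.475; Q < K (proceeds forward)

Q₀ = 1.475 vs Keq = 1.9330e+05 ⇒ Q<K, forward
Step 1:
                    L           D           A           J
  Initial        4.14      0.4575      0.1062       0.113
  Change      -0.1582     -0.1582     -0.1055     0.05274
  Equil         3.982      0.2993  7.1187e-04      0.1657
  solve Keq expr → x = 0.05274; check Q = 1.9330e+05
Then change container volume by factor 0.5 (V_new/V_old).
Step 2:
                    L           D           A           J
  Initial       7.964      0.5985    0.001424      0.3315
  Change    -0.001946   -0.001946   -0.001297  6.4855e-04
  Equil         7.962      0.5966  1.2663e-04      0.3321
  solve Keq expr → x = 6.4855e-04; check Q = 1.9330e+05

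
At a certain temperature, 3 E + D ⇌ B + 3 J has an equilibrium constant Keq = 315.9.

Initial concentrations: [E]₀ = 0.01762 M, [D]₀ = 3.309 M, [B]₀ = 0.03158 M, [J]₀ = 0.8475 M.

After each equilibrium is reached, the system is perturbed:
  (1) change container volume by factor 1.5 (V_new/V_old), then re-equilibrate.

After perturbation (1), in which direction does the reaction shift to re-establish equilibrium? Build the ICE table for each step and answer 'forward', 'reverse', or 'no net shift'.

Q₀ = 1062 vs Keq = 315.9 ⇒ Q>K, reverse
Step 1:
                    E           D           B           J
  Initial     0.01762       3.309     0.03158      0.8475
  Change     0.007789    0.002596   -0.002596   -0.007789
  Equil       0.02541       3.312     0.02898      0.8397
  solve Keq expr → x = -0.002596; check Q = 315.9
Then change container volume by factor 1.5 (V_new/V_old).
Step 2:
                    E           D           B           J
  Initial     0.01694       2.208     0.01932      0.5598
  Change            0           0           0           0
  Equil       0.01694       2.208     0.01932      0.5598
  solve Keq expr → x = 0; check Q = 315.9

Direction: no net shift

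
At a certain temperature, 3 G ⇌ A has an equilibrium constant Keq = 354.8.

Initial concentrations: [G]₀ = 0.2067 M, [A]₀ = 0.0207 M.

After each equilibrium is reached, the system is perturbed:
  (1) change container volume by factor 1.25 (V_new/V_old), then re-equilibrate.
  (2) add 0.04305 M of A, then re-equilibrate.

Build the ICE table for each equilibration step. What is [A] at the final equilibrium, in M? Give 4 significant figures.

[A]_eq = 0.09337 M

Q₀ = 2.344 vs Keq = 354.8 ⇒ Q<K, forward
Step 1:
                  G         A
  init       0.2067    0.0207
  Δ         -0.1484   0.04948
  eq        0.05826   0.07018
  solve Keq expr → x = 0.04948; check Q = 354.8
Then change container volume by factor 1.25 (V_new/V_old).
Step 2:
                  G         A
  init      0.04661   0.05614
  Δ        0.006745 -0.002248
  eq        0.05336   0.05389
  solve Keq expr → x = -0.002248; check Q = 354.8
Then add 0.04305 M of A.
Step 3:
                  G         A
  init      0.05336   0.09694
  Δ         0.01073 -0.003575
  eq        0.06408   0.09337
  solve Keq expr → x = -0.003575; check Q = 354.8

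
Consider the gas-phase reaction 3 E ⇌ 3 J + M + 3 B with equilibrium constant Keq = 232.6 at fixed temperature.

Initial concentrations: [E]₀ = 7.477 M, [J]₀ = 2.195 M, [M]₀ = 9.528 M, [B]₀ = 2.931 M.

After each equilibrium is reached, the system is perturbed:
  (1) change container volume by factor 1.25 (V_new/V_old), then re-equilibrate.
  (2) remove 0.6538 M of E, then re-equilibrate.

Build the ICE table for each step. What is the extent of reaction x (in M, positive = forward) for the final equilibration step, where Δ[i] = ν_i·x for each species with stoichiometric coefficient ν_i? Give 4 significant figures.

x = -0.0643 M

Q₀ = 6.07 vs Keq = 232.6 ⇒ Q<K, forward
Step 1:
                   E          J          M          B
  init         7.477      2.195      9.528      2.931
  Δ            -1.56       1.56       0.52       1.56
  eq           5.917      3.755      10.05      4.491
  solve Keq expr → x = 0.52; check Q = 232.6
Then change container volume by factor 1.25 (V_new/V_old).
Step 2:
                   E          J          M          B
  init         4.734      3.004      8.038      3.593
  Δ          -0.3661     0.3661      0.122     0.3661
  eq           4.368       3.37       8.16      3.959
  solve Keq expr → x = 0.122; check Q = 232.6
Then remove 0.6538 M of E.
Step 3:
                   E          J          M          B
  init         3.714       3.37       8.16      3.959
  Δ           0.1929    -0.1929    -0.0643    -0.1929
  eq           3.907      3.177      8.096      3.766
  solve Keq expr → x = -0.0643; check Q = 232.6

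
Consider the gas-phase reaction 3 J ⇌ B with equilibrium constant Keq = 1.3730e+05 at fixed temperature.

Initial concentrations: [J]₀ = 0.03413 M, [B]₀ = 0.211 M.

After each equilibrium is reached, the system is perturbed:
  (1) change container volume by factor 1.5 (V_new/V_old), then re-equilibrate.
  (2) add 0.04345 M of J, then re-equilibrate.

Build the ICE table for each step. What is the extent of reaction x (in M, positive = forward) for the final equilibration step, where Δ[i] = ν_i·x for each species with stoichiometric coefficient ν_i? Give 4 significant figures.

Q₀ = 5307 vs Keq = 1.3730e+05 ⇒ Q<K, forward
Step 1:
                    J           B
  Initial     0.03413       0.211
  Change     -0.02246    0.007485
  Equil       0.01167      0.2185
  solve Keq expr → x = 0.007485; check Q = 1.3730e+05
Then change container volume by factor 1.5 (V_new/V_old).
Step 2:
                    J           B
  Initial    0.007783      0.1457
  Change     0.002397 -7.9900e-04
  Equil       0.01018      0.1449
  solve Keq expr → x = -7.9900e-04; check Q = 1.3730e+05
Then add 0.04345 M of J.
Step 3:
                    J           B
  Initial     0.05363      0.1449
  Change     -0.04312     0.01437
  Equil       0.01051      0.1592
  solve Keq expr → x = 0.01437; check Q = 1.3730e+05

x = 0.01437 M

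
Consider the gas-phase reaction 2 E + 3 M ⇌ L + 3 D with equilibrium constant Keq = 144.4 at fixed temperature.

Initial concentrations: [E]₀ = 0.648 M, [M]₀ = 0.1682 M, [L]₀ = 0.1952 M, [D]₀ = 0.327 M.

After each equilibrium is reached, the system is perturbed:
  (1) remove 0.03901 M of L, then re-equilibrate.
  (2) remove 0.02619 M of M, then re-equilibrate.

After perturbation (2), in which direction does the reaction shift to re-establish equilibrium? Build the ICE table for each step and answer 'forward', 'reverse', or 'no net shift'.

Q₀ = 3.416 vs Keq = 144.4 ⇒ Q<K, forward
Step 1:
                   E          M          L          D
  Initial      0.648     0.1682     0.1952      0.327
  Change    -0.06495   -0.09742    0.03247    0.09742
  Equil       0.5831    0.07078     0.2277     0.4244
  solve Keq expr → x = 0.03247; check Q = 144.4
Then remove 0.03901 M of L.
Step 2:
                   E          M          L          D
  Initial     0.5831    0.07078     0.1887     0.4244
  Change   -0.002297  -0.003446   0.001149   0.003446
  Equil       0.5808    0.06733     0.1898     0.4279
  solve Keq expr → x = 0.001149; check Q = 144.4
Then remove 0.02619 M of M.
Step 3:
                   E          M          L          D
  Initial     0.5808    0.04114     0.1898     0.4279
  Change     0.01405    0.02107  -0.007025   -0.02107
  Equil       0.5948    0.06222     0.1828     0.4068
  solve Keq expr → x = -0.007025; check Q = 144.4

Direction: reverse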